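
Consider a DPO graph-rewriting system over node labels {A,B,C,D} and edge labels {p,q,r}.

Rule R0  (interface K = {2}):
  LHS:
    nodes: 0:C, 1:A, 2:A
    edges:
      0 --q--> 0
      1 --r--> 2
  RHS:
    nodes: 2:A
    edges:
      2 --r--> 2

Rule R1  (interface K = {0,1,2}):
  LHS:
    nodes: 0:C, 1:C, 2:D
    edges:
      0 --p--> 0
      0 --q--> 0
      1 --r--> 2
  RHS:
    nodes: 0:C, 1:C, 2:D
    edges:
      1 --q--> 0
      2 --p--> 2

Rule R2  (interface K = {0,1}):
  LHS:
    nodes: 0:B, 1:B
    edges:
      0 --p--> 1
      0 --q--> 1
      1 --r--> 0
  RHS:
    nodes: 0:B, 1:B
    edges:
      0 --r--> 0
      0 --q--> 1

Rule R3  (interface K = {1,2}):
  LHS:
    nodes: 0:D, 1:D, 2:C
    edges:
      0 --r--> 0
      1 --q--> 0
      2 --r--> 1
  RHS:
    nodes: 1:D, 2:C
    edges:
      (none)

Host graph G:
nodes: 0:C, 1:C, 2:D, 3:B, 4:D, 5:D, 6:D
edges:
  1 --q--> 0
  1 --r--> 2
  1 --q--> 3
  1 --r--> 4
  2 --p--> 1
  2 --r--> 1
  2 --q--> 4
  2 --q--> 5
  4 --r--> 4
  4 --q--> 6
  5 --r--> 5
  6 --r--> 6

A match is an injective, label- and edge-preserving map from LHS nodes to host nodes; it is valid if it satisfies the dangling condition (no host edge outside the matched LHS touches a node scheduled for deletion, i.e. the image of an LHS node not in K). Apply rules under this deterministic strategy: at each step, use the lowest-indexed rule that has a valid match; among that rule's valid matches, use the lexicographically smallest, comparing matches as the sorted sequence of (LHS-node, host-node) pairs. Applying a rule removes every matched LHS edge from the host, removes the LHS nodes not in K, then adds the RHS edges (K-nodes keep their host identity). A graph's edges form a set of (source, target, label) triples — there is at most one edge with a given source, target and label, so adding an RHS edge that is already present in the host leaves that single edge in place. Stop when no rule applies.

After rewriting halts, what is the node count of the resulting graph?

Answer: 5

Steps:
initial: |V|=7 |E|=12  E = 1-q->0 1-r->2 1-q->3 1-r->4 2-p->1 2-r->1 2-q->4 2-q->5 4-r->4 4-q->6 5-r->5 6-r->6
step 1: apply R3 at {0↦5, 1↦2, 2↦1}  → |V|=6 |E|=9  E = 1-q->0 1-q->3 1-r->4 2-p->1 2-r->1 2-q->4 4-r->4 4-q->6 6-r->6
step 2: apply R3 at {0↦6, 1↦4, 2↦1}  → |V|=5 |E|=6  E = 1-q->0 1-q->3 2-p->1 2-r->1 2-q->4 4-r->4
normal form: no rule applies after step 2
NF nodes: {0:C, 1:C, 2:D, 3:B, 4:D}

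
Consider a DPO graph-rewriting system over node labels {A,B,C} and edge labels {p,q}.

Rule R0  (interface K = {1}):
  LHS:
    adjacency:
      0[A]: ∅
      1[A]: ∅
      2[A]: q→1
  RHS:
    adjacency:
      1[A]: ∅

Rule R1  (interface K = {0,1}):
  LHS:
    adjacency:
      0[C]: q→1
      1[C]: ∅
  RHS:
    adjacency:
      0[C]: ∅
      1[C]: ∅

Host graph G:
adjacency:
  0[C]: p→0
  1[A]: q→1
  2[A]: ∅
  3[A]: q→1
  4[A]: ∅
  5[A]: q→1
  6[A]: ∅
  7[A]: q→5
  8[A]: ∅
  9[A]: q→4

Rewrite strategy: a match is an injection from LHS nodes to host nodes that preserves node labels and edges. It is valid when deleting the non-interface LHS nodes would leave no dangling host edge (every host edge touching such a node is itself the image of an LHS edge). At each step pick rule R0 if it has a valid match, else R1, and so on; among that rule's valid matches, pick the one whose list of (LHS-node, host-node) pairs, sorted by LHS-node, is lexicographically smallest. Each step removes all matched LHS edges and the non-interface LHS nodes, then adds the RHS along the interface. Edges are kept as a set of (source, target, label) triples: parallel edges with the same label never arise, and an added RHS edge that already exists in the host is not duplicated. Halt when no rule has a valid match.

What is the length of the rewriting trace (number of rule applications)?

start.  V:10 E:6  edges: 0-p->0 1-q->1 3-q->1 5-q->1 7-q->5 9-q->4
1. fire R0 via {0↦2, 1↦1, 2↦3}  →  V:8 E:5  edges: 0-p->0 1-q->1 5-q->1 7-q->5 9-q->4
2. fire R0 via {0↦6, 1↦4, 2↦9}  →  V:6 E:4  edges: 0-p->0 1-q->1 5-q->1 7-q->5
3. fire R0 via {0↦4, 1↦5, 2↦7}  →  V:4 E:3  edges: 0-p->0 1-q->1 5-q->1
4. fire R0 via {0↦8, 1↦1, 2↦5}  →  V:2 E:2  edges: 0-p->0 1-q->1
halt: no rule applies after step 4

Answer: 4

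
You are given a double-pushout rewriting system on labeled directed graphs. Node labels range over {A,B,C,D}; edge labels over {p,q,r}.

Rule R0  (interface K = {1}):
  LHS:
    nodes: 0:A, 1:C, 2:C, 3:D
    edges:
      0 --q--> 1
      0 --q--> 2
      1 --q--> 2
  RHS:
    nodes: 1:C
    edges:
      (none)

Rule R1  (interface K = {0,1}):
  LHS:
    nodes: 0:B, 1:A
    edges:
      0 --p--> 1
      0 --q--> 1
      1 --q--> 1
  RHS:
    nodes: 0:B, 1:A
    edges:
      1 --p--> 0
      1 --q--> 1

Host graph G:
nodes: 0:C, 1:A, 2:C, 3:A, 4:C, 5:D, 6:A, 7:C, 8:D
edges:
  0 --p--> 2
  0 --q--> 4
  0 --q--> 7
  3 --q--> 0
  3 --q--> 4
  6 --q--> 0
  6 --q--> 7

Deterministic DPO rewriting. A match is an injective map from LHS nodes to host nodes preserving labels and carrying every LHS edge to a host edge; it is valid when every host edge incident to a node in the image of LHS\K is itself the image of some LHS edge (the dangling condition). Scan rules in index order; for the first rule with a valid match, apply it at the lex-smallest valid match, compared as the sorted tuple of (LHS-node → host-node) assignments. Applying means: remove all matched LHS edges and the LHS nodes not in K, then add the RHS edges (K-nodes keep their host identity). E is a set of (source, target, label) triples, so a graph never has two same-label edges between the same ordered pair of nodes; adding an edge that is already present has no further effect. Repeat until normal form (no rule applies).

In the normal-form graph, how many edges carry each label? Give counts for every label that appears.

Answer: p:1

Derivation:
start.  V:9 E:7  edges: 0-p->2 0-q->4 0-q->7 3-q->0 3-q->4 6-q->0 6-q->7
1. fire R0 via {0↦3, 1↦0, 2↦4, 3↦5}  →  V:6 E:4  edges: 0-p->2 0-q->7 6-q->0 6-q->7
2. fire R0 via {0↦6, 1↦0, 2↦7, 3↦8}  →  V:3 E:1  edges: 0-p->2
normal form: no rule applies after step 2
NF edges: [(0, 2, 'p')]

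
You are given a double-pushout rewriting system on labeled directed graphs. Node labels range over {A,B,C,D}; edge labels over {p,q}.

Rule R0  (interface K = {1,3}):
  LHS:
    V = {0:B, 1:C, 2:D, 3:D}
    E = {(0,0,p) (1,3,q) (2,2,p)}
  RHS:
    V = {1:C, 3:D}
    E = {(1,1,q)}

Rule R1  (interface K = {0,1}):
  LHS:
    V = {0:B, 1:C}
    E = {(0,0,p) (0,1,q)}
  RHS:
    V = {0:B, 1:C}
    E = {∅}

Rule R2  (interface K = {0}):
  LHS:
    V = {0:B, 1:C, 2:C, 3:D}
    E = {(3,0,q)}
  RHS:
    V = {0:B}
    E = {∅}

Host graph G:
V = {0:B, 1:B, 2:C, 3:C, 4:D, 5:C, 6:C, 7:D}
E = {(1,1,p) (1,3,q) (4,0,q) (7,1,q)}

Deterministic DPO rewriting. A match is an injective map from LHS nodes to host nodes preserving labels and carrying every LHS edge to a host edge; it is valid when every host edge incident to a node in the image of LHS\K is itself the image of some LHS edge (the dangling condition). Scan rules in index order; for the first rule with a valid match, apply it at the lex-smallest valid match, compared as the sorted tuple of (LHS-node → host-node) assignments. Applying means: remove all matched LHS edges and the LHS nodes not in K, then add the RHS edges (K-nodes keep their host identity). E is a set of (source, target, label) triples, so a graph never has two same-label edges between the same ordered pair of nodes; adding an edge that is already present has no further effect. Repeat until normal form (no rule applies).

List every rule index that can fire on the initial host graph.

Answer: [R1,R2]

Derivation:
R0: no valid match — LHS pattern not found
R1: 1 valid match — {0↦1, 1↦3}
R2: 12 valid matches — {0↦0, 1↦2, 2↦5, 3↦4}, {0↦0, 1↦2, 2↦6, 3↦4}, {0↦0, 1↦5, 2↦2, 3↦4} (+9 more)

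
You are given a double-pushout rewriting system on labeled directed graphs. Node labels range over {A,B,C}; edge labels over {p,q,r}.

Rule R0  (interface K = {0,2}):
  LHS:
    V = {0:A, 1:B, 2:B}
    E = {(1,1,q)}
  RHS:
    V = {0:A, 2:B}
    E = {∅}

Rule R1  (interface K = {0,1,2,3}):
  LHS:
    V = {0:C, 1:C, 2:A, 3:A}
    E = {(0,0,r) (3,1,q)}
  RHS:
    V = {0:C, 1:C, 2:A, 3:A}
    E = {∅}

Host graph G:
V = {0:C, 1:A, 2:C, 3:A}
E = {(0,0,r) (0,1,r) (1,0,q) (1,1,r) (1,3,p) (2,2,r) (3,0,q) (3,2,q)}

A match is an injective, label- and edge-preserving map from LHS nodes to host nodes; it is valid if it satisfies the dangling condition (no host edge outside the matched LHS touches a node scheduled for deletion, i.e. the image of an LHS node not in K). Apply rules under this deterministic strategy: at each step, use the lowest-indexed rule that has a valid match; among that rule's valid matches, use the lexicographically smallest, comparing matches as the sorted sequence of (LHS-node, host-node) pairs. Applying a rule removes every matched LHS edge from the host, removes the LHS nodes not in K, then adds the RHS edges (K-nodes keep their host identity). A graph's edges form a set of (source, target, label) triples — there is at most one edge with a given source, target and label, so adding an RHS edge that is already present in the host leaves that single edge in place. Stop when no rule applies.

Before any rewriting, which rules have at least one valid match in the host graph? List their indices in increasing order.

R0: no valid match — LHS pattern not found
R1: 3 valid matches — {0↦0, 1↦2, 2↦1, 3↦3}, {0↦2, 1↦0, 2↦1, 3↦3}, {0↦2, 1↦0, 2↦3, 3↦1}

Answer: [R1]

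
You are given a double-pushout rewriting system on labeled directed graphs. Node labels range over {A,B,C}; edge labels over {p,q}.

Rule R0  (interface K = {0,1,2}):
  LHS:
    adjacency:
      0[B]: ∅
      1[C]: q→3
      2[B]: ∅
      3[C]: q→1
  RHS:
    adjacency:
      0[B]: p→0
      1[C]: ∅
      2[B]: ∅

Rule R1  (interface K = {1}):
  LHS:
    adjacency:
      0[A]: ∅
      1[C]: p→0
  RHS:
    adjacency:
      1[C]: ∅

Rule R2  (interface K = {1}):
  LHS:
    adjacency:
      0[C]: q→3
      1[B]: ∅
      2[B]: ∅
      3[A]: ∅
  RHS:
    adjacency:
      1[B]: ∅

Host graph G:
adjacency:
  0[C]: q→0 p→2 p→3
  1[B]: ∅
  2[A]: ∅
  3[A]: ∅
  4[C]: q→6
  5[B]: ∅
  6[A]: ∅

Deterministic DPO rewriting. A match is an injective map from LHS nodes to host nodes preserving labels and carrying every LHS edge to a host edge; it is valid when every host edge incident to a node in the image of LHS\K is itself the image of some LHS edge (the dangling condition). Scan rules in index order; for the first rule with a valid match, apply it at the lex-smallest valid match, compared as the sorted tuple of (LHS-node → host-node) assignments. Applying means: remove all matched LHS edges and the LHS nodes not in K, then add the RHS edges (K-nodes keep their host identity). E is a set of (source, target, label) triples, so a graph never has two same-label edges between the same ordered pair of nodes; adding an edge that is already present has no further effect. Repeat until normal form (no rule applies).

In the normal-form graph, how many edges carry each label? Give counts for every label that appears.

initial: |V|=7 |E|=4  E = 0-q->0 0-p->2 0-p->3 4-q->6
step 1: apply R1 at {0↦2, 1↦0}  → |V|=6 |E|=3  E = 0-q->0 0-p->3 4-q->6
step 2: apply R1 at {0↦3, 1↦0}  → |V|=5 |E|=2  E = 0-q->0 4-q->6
step 3: apply R2 at {0↦4, 1↦1, 2↦5, 3↦6}  → |V|=2 |E|=1  E = 0-q->0
final graph: no rule applies after step 3
NF edges: [(0, 0, 'q')]

Answer: q:1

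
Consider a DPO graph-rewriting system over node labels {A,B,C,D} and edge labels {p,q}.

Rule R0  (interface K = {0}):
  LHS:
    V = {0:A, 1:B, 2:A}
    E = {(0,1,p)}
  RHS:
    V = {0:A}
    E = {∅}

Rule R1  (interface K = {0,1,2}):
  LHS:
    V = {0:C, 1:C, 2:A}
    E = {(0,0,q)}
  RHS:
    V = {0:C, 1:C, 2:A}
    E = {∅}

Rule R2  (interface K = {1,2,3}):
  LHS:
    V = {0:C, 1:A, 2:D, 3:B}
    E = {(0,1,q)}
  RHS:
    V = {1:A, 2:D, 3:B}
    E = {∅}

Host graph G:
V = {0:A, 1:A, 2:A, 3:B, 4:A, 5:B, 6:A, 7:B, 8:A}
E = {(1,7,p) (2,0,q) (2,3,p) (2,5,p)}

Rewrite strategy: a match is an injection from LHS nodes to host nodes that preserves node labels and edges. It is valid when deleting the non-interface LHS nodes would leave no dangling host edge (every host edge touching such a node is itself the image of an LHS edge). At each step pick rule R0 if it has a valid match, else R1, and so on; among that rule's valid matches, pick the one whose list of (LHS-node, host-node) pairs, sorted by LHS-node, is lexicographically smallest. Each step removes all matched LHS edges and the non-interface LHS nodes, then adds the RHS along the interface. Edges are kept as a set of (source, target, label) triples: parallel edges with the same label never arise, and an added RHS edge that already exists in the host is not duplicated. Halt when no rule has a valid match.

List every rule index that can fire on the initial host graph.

Answer: [R0]

Steps:
R0: 9 valid matches — {0↦1, 1↦7, 2↦4}, {0↦1, 1↦7, 2↦6}, {0↦1, 1↦7, 2↦8} (+6 more)
R1: no valid match — LHS pattern not found
R2: no valid match — LHS pattern not found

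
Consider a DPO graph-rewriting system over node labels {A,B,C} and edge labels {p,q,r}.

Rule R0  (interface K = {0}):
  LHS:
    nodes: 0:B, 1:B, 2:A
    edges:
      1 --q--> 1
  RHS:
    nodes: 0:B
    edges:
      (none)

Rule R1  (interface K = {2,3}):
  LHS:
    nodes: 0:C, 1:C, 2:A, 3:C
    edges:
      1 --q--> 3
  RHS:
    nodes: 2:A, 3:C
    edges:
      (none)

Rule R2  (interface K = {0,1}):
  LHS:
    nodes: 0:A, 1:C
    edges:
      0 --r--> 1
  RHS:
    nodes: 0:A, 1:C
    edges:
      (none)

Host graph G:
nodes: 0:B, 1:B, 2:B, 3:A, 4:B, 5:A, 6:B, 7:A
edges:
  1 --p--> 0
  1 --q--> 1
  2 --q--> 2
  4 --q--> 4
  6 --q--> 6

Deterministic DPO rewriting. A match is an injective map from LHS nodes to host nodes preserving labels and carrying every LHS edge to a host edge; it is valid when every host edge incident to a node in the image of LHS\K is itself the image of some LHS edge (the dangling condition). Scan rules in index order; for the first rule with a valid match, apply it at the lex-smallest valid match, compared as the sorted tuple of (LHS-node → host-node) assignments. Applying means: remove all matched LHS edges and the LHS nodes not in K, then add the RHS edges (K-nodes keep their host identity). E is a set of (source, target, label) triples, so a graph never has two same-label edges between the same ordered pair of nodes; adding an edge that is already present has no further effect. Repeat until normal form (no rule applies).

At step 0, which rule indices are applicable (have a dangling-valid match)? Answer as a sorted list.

Answer: [R0]

Derivation:
R0: 36 valid matches — {0↦0, 1↦2, 2↦3}, {0↦0, 1↦2, 2↦5}, {0↦0, 1↦2, 2↦7} (+33 more)
R1: no valid match — LHS pattern not found
R2: no valid match — LHS pattern not found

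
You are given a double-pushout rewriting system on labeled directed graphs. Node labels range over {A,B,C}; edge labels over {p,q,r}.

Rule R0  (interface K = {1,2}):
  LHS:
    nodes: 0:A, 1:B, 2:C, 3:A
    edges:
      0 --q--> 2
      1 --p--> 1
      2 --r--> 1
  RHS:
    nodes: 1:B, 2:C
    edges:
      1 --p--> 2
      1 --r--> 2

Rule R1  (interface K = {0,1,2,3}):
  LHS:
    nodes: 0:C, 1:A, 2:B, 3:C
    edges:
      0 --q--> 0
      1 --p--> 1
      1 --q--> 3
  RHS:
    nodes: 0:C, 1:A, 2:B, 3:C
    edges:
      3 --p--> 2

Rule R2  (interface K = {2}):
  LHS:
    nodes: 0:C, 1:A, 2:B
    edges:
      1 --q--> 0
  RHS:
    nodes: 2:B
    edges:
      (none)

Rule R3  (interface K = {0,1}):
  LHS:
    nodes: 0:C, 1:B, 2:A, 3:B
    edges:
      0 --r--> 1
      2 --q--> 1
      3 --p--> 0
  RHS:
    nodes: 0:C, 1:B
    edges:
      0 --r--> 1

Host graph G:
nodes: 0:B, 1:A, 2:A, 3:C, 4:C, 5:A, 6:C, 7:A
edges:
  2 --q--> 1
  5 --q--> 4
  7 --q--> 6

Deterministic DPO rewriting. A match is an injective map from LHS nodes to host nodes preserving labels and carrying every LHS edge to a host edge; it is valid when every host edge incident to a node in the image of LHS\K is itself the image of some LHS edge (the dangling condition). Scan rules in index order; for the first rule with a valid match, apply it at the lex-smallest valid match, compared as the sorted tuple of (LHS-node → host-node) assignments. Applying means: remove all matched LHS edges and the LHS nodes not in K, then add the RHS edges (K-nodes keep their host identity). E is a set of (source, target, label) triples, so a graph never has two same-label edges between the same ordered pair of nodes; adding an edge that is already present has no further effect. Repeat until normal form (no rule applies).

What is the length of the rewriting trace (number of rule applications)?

Answer: 2

Steps:
start.  V:8 E:3  edges: 2-q->1 5-q->4 7-q->6
1. fire R2 via {0↦4, 1↦5, 2↦0}  →  V:6 E:2  edges: 2-q->1 7-q->6
2. fire R2 via {0↦6, 1↦7, 2↦0}  →  V:4 E:1  edges: 2-q->1
final graph: no rule applies after step 2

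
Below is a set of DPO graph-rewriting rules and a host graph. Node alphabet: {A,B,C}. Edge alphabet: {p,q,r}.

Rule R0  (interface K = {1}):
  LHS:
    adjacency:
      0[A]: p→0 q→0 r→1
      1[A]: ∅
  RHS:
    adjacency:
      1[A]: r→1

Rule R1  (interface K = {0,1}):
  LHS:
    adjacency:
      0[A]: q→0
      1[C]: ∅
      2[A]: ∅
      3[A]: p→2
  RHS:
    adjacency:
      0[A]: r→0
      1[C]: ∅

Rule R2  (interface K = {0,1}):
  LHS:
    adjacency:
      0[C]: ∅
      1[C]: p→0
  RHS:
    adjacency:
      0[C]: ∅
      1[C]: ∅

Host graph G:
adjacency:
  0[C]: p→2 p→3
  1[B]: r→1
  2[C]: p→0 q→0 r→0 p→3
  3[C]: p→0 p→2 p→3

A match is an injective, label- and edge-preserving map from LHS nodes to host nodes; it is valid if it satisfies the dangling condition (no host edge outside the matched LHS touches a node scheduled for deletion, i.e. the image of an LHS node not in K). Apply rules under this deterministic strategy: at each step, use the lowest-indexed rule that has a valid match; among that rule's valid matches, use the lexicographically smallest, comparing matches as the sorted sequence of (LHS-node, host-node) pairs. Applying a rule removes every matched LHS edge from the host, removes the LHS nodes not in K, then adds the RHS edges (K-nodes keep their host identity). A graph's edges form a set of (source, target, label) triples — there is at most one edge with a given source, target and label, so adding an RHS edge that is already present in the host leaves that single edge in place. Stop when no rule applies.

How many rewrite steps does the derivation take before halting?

[0] host  ⇒  4 nodes, 10 edges  {0-p->2 0-p->3 1-r->1 2-p->0 2-q->0 2-r->0 2-p->3 3-p->0 3-p->2 3-p->3}
[1] R2 @ {0↦0, 1↦2}  ⇒  4 nodes, 9 edges  {0-p->2 0-p->3 1-r->1 2-q->0 2-r->0 2-p->3 3-p->0 3-p->2 3-p->3}
[2] R2 @ {0↦0, 1↦3}  ⇒  4 nodes, 8 edges  {0-p->2 0-p->3 1-r->1 2-q->0 2-r->0 2-p->3 3-p->2 3-p->3}
[3] R2 @ {0↦2, 1↦0}  ⇒  4 nodes, 7 edges  {0-p->3 1-r->1 2-q->0 2-r->0 2-p->3 3-p->2 3-p->3}
[4] R2 @ {0↦2, 1↦3}  ⇒  4 nodes, 6 edges  {0-p->3 1-r->1 2-q->0 2-r->0 2-p->3 3-p->3}
[5] R2 @ {0↦3, 1↦0}  ⇒  4 nodes, 5 edges  {1-r->1 2-q->0 2-r->0 2-p->3 3-p->3}
[6] R2 @ {0↦3, 1↦2}  ⇒  4 nodes, 4 edges  {1-r->1 2-q->0 2-r->0 3-p->3}
normal form: no rule applies after step 6

Answer: 6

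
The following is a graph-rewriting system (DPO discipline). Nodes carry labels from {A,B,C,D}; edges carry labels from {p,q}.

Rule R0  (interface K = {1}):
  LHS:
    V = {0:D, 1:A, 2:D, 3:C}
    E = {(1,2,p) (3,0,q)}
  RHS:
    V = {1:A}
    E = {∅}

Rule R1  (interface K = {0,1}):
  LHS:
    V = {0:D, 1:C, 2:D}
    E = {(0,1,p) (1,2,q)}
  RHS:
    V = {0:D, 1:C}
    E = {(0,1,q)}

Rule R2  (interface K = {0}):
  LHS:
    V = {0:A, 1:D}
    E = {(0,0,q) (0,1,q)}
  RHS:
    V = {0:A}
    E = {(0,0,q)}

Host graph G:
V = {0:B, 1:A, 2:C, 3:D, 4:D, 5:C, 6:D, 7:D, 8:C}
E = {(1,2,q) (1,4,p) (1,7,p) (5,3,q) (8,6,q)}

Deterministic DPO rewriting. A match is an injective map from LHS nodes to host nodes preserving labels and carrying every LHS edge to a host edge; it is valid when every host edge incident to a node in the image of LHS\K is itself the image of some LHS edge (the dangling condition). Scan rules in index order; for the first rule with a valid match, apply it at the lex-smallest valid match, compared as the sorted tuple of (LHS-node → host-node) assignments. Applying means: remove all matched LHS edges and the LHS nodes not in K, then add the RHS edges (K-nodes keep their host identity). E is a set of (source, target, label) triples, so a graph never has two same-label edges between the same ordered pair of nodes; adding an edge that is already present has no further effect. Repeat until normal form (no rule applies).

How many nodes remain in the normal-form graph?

Answer: 3

Rewrite trace:
[0] host  ⇒  9 nodes, 5 edges  {1-q->2 1-p->4 1-p->7 5-q->3 8-q->6}
[1] R0 @ {0↦3, 1↦1, 2↦4, 3↦5}  ⇒  6 nodes, 3 edges  {1-q->2 1-p->7 8-q->6}
[2] R0 @ {0↦6, 1↦1, 2↦7, 3↦8}  ⇒  3 nodes, 1 edges  {1-q->2}
normal form: no rule applies after step 2
NF nodes: {0:B, 1:A, 2:C}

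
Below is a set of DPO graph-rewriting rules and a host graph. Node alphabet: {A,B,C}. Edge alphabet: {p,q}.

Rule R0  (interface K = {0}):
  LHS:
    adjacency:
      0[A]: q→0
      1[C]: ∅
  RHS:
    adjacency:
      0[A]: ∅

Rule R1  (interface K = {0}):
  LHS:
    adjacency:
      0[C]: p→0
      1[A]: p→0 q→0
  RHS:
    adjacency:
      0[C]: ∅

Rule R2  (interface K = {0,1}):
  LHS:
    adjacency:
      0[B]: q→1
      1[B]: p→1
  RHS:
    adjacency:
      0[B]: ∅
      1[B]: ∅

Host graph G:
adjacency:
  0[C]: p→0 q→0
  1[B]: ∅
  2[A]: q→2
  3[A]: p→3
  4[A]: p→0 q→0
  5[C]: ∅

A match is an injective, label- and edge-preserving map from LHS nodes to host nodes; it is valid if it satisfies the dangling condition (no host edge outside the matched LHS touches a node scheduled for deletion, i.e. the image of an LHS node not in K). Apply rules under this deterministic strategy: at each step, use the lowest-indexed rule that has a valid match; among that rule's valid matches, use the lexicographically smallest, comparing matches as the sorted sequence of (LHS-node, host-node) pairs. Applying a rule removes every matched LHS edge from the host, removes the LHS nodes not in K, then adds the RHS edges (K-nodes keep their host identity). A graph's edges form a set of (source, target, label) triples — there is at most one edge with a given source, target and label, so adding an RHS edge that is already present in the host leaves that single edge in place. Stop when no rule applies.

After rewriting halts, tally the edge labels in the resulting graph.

Answer: p:1 q:1

Rewrite trace:
[0] host  ⇒  6 nodes, 6 edges  {0-p->0 0-q->0 2-q->2 3-p->3 4-p->0 4-q->0}
[1] R0 @ {0↦2, 1↦5}  ⇒  5 nodes, 5 edges  {0-p->0 0-q->0 3-p->3 4-p->0 4-q->0}
[2] R1 @ {0↦0, 1↦4}  ⇒  4 nodes, 2 edges  {0-q->0 3-p->3}
normal form: no rule applies after step 2
NF edges: [(0, 0, 'q'), (3, 3, 'p')]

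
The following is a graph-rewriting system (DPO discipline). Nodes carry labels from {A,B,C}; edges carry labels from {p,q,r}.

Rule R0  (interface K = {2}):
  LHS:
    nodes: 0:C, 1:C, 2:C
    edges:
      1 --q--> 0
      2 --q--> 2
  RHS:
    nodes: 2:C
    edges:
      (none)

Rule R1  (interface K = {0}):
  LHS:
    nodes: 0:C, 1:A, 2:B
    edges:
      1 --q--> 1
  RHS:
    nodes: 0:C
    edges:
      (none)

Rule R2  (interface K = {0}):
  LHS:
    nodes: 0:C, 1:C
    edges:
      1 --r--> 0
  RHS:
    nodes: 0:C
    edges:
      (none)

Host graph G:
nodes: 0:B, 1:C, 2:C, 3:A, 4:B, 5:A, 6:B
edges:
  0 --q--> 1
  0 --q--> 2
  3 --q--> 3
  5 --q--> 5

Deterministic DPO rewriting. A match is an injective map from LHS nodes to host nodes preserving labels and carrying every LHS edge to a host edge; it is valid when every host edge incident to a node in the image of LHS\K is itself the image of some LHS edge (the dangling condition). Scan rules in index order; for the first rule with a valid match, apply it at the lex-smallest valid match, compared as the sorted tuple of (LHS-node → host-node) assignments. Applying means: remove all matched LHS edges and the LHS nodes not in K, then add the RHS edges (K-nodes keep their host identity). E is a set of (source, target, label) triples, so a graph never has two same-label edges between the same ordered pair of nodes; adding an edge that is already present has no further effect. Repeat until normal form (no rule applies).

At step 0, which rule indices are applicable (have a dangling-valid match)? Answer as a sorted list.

R0: no valid match — LHS pattern not found
R1: 8 valid matches — {0↦1, 1↦3, 2↦4}, {0↦1, 1↦3, 2↦6}, {0↦1, 1↦5, 2↦4} (+5 more)
R2: no valid match — LHS pattern not found

Answer: [R1]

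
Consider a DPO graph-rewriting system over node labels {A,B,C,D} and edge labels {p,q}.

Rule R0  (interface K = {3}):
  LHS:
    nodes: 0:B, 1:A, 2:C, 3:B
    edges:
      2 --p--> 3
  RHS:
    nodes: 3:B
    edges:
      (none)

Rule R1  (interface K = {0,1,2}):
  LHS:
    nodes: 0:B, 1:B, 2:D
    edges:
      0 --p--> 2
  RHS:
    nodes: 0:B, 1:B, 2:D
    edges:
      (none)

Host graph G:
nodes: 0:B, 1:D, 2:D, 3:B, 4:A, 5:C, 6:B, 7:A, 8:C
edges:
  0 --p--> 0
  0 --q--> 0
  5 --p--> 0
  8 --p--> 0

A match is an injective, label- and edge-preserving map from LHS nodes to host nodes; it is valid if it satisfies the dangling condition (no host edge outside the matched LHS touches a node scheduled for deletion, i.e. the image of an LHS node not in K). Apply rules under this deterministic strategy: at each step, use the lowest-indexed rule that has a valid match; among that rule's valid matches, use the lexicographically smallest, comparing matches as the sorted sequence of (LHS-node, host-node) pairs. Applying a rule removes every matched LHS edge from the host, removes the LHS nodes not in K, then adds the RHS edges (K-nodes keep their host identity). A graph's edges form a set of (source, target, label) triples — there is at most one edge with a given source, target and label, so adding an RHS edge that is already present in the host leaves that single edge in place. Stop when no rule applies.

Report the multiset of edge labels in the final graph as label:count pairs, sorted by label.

Answer: p:1 q:1

Rewrite trace:
start.  V:9 E:4  edges: 0-p->0 0-q->0 5-p->0 8-p->0
1. fire R0 via {0↦3, 1↦4, 2↦5, 3↦0}  →  V:6 E:3  edges: 0-p->0 0-q->0 8-p->0
2. fire R0 via {0↦6, 1↦7, 2↦8, 3↦0}  →  V:3 E:2  edges: 0-p->0 0-q->0
normal form: no rule applies after step 2
NF edges: [(0, 0, 'p'), (0, 0, 'q')]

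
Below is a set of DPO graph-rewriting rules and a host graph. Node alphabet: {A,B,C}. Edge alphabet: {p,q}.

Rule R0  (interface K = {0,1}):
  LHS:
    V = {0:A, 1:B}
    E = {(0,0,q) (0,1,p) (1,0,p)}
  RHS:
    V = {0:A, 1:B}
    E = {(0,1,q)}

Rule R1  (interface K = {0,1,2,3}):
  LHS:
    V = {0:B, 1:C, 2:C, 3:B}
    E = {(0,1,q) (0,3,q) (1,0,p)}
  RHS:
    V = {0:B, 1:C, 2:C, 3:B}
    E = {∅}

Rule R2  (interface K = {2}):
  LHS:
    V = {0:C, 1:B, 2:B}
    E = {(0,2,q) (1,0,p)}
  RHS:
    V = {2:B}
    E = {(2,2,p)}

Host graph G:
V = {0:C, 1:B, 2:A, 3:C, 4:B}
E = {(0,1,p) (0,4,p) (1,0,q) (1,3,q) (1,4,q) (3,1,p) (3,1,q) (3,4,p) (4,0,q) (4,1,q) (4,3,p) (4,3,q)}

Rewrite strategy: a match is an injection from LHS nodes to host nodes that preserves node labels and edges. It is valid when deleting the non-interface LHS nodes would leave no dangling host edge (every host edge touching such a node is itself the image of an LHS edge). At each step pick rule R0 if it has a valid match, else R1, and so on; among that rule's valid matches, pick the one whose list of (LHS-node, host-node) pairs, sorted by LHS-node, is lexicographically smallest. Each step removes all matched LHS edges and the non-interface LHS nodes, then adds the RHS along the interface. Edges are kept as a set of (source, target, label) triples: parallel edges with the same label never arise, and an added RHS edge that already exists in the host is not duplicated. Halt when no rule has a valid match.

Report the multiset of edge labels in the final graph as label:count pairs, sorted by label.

Answer: p:3 q:3

Rewrite trace:
initial: |V|=5 |E|=12  E = 0-p->1 0-p->4 1-q->0 1-q->3 1-q->4 3-p->1 3-q->1 3-p->4 4-q->0 4-q->1 4-p->3 4-q->3
step 1: apply R1 at {0↦1, 1↦0, 2↦3, 3↦4}  → |V|=5 |E|=9  E = 0-p->4 1-q->3 3-p->1 3-q->1 3-p->4 4-q->0 4-q->1 4-p->3 4-q->3
step 2: apply R1 at {0↦4, 1↦0, 2↦3, 3↦1}  → |V|=5 |E|=6  E = 1-q->3 3-p->1 3-q->1 3-p->4 4-p->3 4-q->3
halt: no rule applies after step 2
NF edges: [(1, 3, 'q'), (3, 1, 'p'), (3, 1, 'q'), (3, 4, 'p'), (4, 3, 'p'), (4, 3, 'q')]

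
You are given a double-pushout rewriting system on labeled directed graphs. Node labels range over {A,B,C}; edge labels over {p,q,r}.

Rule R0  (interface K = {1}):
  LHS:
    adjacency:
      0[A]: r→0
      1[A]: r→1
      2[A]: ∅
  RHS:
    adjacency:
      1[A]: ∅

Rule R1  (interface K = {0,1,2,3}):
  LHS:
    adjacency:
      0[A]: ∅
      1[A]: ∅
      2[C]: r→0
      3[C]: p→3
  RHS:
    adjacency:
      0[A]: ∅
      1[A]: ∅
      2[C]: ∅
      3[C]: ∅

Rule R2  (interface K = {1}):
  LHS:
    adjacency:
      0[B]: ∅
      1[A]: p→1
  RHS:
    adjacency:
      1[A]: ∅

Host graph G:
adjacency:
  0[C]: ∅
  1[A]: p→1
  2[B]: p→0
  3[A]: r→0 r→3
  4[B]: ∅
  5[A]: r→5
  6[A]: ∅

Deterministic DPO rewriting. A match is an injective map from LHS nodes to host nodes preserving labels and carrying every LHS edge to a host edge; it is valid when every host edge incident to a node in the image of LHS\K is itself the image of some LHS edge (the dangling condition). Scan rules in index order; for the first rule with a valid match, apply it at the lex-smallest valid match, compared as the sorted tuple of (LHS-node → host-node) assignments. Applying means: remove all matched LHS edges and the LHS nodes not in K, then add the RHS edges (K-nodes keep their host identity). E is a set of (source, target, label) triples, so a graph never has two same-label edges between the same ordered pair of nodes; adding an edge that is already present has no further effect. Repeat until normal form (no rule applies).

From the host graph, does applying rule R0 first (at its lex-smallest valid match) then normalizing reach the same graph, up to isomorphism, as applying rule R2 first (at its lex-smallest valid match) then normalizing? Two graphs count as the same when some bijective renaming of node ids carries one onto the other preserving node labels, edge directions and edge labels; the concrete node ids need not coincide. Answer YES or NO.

Answer: YES

Rewrite trace:
branch R0-first: apply at {0↦5, 1↦3, 2↦6} → |E|=3, then 1 more step(s) → NF |V|=4 |E|=2 V={0:C, 1:A, 2:B, 3:A} E=2-p->0 3-r->0
branch R2-first: apply at {0↦4, 1↦1} → |E|=4, then 1 more step(s) → NF |V|=4 |E|=2 V={0:C, 2:B, 3:A, 6:A} E=2-p->0 3-r->0
graphs isomorphic (equal up to label-preserving node renaming)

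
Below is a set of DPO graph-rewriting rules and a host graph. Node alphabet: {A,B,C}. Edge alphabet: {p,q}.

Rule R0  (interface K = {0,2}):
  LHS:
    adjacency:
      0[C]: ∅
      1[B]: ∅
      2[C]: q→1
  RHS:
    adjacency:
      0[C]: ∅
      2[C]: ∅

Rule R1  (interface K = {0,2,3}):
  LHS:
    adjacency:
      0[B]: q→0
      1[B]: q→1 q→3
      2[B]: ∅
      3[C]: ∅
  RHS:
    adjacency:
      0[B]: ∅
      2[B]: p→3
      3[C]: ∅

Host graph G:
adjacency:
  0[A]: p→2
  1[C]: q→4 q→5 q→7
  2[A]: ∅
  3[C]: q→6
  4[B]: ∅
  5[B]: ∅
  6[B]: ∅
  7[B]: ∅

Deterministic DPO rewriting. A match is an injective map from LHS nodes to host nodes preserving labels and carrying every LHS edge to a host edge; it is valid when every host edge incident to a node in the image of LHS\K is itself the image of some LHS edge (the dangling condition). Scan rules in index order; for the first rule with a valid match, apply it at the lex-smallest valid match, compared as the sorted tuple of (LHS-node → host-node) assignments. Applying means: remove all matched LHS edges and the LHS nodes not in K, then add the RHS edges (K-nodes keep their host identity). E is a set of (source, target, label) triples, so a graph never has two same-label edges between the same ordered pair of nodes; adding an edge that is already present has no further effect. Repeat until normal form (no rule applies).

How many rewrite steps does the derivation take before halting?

Answer: 4

Steps:
start.  V:8 E:5  edges: 0-p->2 1-q->4 1-q->5 1-q->7 3-q->6
1. fire R0 via {0↦1, 1↦6, 2↦3}  →  V:7 E:4  edges: 0-p->2 1-q->4 1-q->5 1-q->7
2. fire R0 via {0↦3, 1↦4, 2↦1}  →  V:6 E:3  edges: 0-p->2 1-q->5 1-q->7
3. fire R0 via {0↦3, 1↦5, 2↦1}  →  V:5 E:2  edges: 0-p->2 1-q->7
4. fire R0 via {0↦3, 1↦7, 2↦1}  →  V:4 E:1  edges: 0-p->2
normal form: no rule applies after step 4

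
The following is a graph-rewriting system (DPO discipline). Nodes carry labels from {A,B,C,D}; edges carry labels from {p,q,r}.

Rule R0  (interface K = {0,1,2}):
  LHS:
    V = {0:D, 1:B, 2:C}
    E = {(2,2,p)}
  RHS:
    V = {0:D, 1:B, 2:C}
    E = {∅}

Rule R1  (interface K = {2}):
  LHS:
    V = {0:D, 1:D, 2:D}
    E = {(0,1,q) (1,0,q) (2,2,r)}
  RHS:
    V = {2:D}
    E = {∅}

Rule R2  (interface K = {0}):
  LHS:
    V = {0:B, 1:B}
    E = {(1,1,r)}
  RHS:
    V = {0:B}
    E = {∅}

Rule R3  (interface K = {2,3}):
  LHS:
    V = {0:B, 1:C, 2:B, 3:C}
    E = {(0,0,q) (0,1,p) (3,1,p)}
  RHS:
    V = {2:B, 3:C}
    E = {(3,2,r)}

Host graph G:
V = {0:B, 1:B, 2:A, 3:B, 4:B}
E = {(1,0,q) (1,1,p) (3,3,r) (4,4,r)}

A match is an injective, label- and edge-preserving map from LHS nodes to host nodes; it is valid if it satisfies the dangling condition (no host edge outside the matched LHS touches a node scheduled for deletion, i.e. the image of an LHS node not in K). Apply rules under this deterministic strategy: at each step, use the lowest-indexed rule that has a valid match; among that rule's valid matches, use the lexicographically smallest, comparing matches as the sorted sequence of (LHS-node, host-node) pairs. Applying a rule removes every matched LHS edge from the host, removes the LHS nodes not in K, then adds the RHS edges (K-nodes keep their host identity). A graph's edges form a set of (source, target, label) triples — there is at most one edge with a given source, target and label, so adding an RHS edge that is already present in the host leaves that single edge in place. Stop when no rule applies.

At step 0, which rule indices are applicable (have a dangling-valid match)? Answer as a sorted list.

R0: no valid match — LHS pattern not found
R1: no valid match — LHS pattern not found
R2: 6 valid matches — {0↦0, 1↦3}, {0↦0, 1↦4}, {0↦1, 1↦3} (+3 more)
R3: no valid match — LHS pattern not found

Answer: [R2]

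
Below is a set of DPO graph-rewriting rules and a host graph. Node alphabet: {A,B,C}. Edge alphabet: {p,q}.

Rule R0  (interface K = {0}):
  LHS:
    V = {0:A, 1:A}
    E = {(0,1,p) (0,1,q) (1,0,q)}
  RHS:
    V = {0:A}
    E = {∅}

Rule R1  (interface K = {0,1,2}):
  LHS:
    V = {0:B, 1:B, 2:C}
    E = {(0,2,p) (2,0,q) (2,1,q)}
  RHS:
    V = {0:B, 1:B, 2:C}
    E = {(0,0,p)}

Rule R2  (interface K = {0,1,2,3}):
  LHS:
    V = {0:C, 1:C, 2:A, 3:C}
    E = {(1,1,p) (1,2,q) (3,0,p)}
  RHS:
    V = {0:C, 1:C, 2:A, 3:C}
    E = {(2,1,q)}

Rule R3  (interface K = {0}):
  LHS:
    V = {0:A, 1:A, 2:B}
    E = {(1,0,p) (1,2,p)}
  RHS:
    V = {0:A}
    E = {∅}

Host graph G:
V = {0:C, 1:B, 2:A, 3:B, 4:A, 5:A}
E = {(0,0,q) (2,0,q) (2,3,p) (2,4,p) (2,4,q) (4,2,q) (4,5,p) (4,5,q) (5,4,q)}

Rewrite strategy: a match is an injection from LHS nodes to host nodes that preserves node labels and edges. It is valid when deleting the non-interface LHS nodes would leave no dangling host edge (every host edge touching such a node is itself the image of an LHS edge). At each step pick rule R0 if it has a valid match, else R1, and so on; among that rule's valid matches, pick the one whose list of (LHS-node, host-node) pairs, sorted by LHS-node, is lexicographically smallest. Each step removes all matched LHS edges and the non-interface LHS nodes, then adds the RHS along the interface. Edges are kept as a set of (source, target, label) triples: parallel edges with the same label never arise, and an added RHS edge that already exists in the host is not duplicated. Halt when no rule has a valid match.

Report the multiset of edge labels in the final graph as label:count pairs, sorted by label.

Answer: p:1 q:2

Derivation:
initial: |V|=6 |E|=9  E = 0-q->0 2-q->0 2-p->3 2-p->4 2-q->4 4-q->2 4-p->5 4-q->5 5-q->4
step 1: apply R0 at {0↦4, 1↦5}  → |V|=5 |E|=6  E = 0-q->0 2-q->0 2-p->3 2-p->4 2-q->4 4-q->2
step 2: apply R0 at {0↦2, 1↦4}  → |V|=4 |E|=3  E = 0-q->0 2-q->0 2-p->3
final graph: no rule applies after step 2
NF edges: [(0, 0, 'q'), (2, 0, 'q'), (2, 3, 'p')]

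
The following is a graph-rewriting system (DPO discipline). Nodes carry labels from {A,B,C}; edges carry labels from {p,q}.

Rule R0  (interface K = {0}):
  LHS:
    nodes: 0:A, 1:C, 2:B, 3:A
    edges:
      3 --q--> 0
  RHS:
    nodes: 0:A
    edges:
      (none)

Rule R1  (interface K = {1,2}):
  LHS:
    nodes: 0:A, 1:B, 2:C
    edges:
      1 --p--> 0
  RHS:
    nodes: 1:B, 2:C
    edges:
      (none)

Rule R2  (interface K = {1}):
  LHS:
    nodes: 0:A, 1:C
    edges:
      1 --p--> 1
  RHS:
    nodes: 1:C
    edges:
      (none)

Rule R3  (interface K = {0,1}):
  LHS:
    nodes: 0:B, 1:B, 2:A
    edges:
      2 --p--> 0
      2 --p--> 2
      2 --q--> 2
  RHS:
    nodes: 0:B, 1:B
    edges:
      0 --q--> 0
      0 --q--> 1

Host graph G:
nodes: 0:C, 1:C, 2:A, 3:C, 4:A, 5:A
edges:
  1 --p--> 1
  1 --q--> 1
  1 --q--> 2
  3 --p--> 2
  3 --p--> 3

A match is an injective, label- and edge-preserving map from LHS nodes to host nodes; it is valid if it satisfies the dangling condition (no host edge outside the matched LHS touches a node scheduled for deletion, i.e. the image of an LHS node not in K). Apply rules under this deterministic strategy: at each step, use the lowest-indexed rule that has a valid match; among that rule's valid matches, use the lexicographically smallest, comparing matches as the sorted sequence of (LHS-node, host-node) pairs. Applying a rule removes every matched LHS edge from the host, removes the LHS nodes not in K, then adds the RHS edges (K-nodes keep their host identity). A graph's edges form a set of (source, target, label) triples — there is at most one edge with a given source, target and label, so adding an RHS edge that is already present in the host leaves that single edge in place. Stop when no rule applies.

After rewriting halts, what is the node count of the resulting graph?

Answer: 4

Rewrite trace:
[0] host  ⇒  6 nodes, 5 edges  {1-p->1 1-q->1 1-q->2 3-p->2 3-p->3}
[1] R2 @ {0↦4, 1↦1}  ⇒  5 nodes, 4 edges  {1-q->1 1-q->2 3-p->2 3-p->3}
[2] R2 @ {0↦5, 1↦3}  ⇒  4 nodes, 3 edges  {1-q->1 1-q->2 3-p->2}
halt: no rule applies after step 2
NF nodes: {0:C, 1:C, 2:A, 3:C}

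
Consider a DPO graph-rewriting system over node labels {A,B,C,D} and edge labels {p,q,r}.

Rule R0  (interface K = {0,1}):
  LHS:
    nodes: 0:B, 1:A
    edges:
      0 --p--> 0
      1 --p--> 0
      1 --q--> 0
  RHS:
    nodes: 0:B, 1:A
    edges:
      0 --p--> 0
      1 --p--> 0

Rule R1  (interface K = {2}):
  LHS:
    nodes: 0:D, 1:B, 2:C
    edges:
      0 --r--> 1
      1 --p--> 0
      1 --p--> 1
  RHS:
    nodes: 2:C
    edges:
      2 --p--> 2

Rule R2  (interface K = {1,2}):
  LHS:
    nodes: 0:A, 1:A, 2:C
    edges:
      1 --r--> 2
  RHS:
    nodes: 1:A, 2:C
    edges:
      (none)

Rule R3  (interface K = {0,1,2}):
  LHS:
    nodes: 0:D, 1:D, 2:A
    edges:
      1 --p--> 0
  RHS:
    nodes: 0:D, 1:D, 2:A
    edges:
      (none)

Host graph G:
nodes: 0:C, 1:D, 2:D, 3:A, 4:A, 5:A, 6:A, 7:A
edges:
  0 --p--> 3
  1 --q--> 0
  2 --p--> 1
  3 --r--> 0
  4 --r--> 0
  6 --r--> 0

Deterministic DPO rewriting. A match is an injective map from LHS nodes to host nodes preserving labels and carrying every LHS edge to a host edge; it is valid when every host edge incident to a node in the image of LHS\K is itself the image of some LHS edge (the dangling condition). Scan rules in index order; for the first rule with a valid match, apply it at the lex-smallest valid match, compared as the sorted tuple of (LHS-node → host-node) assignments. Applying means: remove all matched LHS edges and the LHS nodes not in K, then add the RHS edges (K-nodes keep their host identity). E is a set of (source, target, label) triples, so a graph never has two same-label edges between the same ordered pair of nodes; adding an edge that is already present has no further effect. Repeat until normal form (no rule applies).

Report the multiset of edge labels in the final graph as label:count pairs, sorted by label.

[0] host  ⇒  8 nodes, 6 edges  {0-p->3 1-q->0 2-p->1 3-r->0 4-r->0 6-r->0}
[1] R2 @ {0↦5, 1↦3, 2↦0}  ⇒  7 nodes, 5 edges  {0-p->3 1-q->0 2-p->1 4-r->0 6-r->0}
[2] R2 @ {0↦7, 1↦4, 2↦0}  ⇒  6 nodes, 4 edges  {0-p->3 1-q->0 2-p->1 6-r->0}
[3] R2 @ {0↦4, 1↦6, 2↦0}  ⇒  5 nodes, 3 edges  {0-p->3 1-q->0 2-p->1}
[4] R3 @ {0↦1, 1↦2, 2↦3}  ⇒  5 nodes, 2 edges  {0-p->3 1-q->0}
normal form: no rule applies after step 4
NF edges: [(0, 3, 'p'), (1, 0, 'q')]

Answer: p:1 q:1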